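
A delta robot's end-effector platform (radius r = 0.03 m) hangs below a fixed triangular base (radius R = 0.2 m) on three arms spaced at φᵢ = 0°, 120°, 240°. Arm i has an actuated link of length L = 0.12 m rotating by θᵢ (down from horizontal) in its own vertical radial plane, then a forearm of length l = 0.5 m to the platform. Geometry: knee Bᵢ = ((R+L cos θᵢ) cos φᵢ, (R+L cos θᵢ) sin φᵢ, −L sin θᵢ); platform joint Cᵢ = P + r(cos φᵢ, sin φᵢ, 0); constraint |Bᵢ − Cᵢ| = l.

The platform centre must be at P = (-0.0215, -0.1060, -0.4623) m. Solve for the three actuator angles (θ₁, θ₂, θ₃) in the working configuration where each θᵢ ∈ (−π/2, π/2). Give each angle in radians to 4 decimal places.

rotate P by −φ1: (-0.0215, -0.1060, -0.4623)
  A=0.1915, B=-0.4623, C=(l²−L²−A²−y'²−z²)/(2L)=-0.1085
  √(A²+B²)=0.5004;  θ1 = -1.1781+1.7893 ≈ 0.6112
arm 2 (φ=120.0°): x'=-0.0810, y'=0.0716
  e−x'=0.2510;  (l²−L²−(e−x')²−y'²−z²)/2L = -0.1928
  θ2 = atan2(B,A) + arccos(C/0.5261) = 0.8728
φ3=240.0° → target in arm frame (0.1025, 0.0344)
  A cos θ + B sin θ = C:  0.0675·cos θ + -0.4623·sin θ = 0.0673
  √(A²+B²)=0.4672;  θ3 = -1.4259+1.4263 ≈ 0.0004

θ₁ = 0.6112, θ₂ = 0.8728, θ₃ = 0.0004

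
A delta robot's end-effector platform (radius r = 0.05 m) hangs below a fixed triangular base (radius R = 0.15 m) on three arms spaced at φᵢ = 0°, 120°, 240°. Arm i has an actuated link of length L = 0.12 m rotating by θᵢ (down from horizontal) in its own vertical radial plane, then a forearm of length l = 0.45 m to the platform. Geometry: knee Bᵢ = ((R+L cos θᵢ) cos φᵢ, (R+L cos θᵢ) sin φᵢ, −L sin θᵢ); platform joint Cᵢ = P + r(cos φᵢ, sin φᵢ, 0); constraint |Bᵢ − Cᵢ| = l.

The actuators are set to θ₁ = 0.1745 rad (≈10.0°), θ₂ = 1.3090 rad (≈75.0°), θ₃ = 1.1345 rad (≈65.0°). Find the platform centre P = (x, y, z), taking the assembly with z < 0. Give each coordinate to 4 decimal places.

O1 = (0.2182·cos0.0°, 0.2182·sin0.0°, -0.0208) = (0.2182, 0.0000, -0.0208)
arm 2 at φ=120.0°: e+L cos θ2 = 0.1311;  O2 = (-0.0655, 0.1135, -0.1159)
arm 3 at φ=240.0°: e+L cos θ3 = 0.1507;  O3 = (-0.0754, -0.1305, -0.1088)
eliminate P² terms by subtracting sphere 1 from 2 and 3
[-0.5674 0.2270 -0.1902]·P = -0.0174;  [-0.5871 -0.2610 -0.1758]·P = -0.0135
Cramer: x(z) = 0.0270-0.3183z;  y(z) = -0.0091+0.0421z
quadratic in z: (1.1031)z²+(0.1626)z+(-0.1655)=0, √Δ=0.8697 → z ∈ {-0.4679, 0.3206}; z = -0.4679 (taking z<0)
x = 0.1760, y = -0.0289

(0.1760, -0.0289, -0.4679)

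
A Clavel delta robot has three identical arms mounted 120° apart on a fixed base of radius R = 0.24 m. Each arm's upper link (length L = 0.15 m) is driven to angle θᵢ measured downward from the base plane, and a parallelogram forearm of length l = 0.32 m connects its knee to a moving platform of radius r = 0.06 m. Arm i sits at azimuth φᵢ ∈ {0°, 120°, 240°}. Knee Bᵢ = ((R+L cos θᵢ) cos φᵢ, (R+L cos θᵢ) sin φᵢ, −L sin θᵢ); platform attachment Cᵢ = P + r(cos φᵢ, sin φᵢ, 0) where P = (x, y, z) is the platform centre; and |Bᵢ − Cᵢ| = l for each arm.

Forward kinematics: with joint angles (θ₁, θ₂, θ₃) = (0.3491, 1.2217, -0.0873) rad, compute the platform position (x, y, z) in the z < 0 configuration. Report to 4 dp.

(0.0278, -0.0857, -0.1467)

centre 1 = (0.3210·cos0.0°, 0.3210·sin0.0°, -0.0513) = (0.3210, 0.0000, -0.0513)
arm 2 at φ=120.0°: (R−r)+L cos θ2 = 0.2313;  centre 2 = (-0.1157, 0.2003, -0.1410)
arm 3 at φ=240.0°: (R−r)+L cos θ3 = 0.3294;  centre 3 = (-0.1647, -0.2853, 0.0131)
|centre ₂|²−|centre ₁|² = -0.0323;  |centre ₃|²−|centre ₁|² = 0.0031
linear system: -0.8732x+0.4006y = -0.0323−-0.1793z; -0.9713x+-0.5706y = 0.0031−0.1288z
Cramer: x(z) = 0.0194-0.0571z;  y(z) = -0.0383+0.3230z
quadratic in z: (1.1076)z²+(0.1123)z+(-0.0073)=0, √Δ=0.2125 → z ∈ {-0.1467, 0.0452}; z = -0.1467 (taking z<0)
x = 0.0278, y = -0.0857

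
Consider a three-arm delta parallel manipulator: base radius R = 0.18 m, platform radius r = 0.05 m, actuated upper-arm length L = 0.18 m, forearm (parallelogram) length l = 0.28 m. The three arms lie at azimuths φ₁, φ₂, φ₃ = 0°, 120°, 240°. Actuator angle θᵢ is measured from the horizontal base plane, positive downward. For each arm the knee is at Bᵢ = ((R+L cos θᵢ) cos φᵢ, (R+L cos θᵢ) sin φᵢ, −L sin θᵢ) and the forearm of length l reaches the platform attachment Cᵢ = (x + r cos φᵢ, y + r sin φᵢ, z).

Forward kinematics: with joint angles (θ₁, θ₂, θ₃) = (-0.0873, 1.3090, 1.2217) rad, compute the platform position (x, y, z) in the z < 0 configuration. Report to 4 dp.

(0.1358, -0.0123, -0.2037)

φ1=0.0°: virtual centre (0.3093, 0.0000, 0.0157), radius l
φ2=120.0°: virtual centre (-0.0883, 0.1529, -0.1739), radius l
φ3=240.0°: virtual centre (-0.0958, -0.1659, -0.1691), radius l
|O₂|²−|O₁|² = -0.0345;  |O₃|²−|O₁|² = -0.0306
linear system: -0.7952x+0.3059y = -0.0345−-0.3791z; -0.8102x+-0.3318y = -0.0306−-0.3697z
Cramer: x(z) = 0.0407-0.4668z;  y(z) = -0.0071+0.0258z
sphere 1 gives Az²+Bz+C=0 with A=1.2186, B=0.2191, C=-0.0059;  B²−4AC=0.0769;  roots -0.2037, 0.0239;  negative root z = -0.2037
x = 0.1358, y = -0.0123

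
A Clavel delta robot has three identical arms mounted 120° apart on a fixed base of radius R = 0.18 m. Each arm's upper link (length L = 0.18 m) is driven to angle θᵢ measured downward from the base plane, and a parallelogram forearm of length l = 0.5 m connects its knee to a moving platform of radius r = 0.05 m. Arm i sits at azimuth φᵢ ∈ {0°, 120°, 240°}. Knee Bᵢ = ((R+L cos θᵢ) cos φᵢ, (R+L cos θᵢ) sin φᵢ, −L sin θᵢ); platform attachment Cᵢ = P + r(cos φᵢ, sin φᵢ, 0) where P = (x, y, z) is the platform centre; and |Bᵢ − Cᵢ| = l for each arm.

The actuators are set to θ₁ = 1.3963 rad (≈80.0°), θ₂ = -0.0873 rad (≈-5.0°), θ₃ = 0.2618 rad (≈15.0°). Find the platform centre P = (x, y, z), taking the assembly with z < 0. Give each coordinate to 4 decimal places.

(-0.2745, 0.0489, -0.4175)

S1 = (0.1613·cos0.0°, 0.1613·sin0.0°, -0.1773) = (0.1613, 0.0000, -0.1773)
S2 = (0.3093·cos120.0°, 0.3093·sin120.0°, 0.0157) = (-0.1547, 0.2679, 0.0157)
arm 3 at φ=240.0°: e+L cos θ3 = 0.3039;  S3 = (-0.1519, -0.2632, -0.0466)
eliminate P² terms by subtracting sphere 1 from 2 and 3
plane₁₂: -0.6318x+0.5357y+0.3859z = 0.0385
det = 0.6681;  x = -0.0601+0.5136z,  y = 0.0010+-0.1146z
quadratic in z: (1.2769)z²+(0.1270)z+(-0.1696)=0, √Δ=0.9393 → z ∈ {-0.4175, 0.3181}; z = -0.4175 (taking z<0)
x = -0.2745, y = 0.0489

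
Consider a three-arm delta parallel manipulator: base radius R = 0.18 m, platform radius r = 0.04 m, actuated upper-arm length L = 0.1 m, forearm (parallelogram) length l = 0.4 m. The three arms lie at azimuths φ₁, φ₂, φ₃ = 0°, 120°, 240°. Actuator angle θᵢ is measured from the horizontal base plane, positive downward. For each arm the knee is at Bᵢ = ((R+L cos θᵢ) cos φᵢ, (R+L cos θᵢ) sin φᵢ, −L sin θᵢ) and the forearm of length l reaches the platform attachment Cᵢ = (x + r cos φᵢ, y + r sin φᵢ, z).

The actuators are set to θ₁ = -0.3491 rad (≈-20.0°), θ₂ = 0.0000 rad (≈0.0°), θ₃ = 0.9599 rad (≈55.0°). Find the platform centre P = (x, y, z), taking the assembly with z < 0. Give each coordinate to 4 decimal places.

S1 = (0.2340·cos0.0°, 0.2340·sin0.0°, 0.0342) = (0.2340, 0.0000, 0.0342)
arm 2 at φ=120.0°: e+L cos θ2 = 0.2400;  S2 = (-0.1200, 0.2078, 0.0000)
φ3=240.0°: virtual centre (-0.0987, -0.1709, -0.0819), radius l
eliminate P² terms by subtracting sphere 1 from 2 and 3
plane₁₂: -0.7079x+0.4157y+-0.0684z = 0.0017
Cramer: x(z) = 0.0071-0.2313z;  y(z) = 0.0162-0.2293z
sphere 1 gives Az²+Bz+C=0 with A=1.1061, B=0.0291, C=-0.1071;  B²−4AC=0.4747;  roots -0.3246, 0.2983;  negative root z = -0.3246
x = 0.0822, y = 0.0906

(0.0822, 0.0906, -0.3246)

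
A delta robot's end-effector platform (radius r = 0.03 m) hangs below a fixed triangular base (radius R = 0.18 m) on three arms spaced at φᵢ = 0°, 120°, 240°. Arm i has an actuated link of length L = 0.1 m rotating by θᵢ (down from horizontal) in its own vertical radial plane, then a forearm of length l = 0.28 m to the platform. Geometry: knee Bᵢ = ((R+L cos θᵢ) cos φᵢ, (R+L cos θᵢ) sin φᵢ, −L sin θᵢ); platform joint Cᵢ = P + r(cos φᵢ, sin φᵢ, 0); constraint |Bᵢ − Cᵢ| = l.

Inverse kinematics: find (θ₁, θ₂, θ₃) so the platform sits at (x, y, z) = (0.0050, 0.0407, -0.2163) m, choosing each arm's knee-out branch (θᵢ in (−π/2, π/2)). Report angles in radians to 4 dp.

θ₁ = 0.6111, θ₂ = 0.3487, θ₃ = 0.9598

φ1=0.0° → target in arm frame (0.0050, 0.0407)
  e−x'=0.1450;  (l²−L²−(e−x')²−y'²−z²)/2L = -0.0053
  θ1 = atan2(B,A) + arccos(C/0.2604) = 0.6111
φ2=120.0° → target in arm frame (0.0327, -0.0247)
  e−x'=0.1173;  (l²−L²−(e−x')²−y'²−z²)/2L = 0.0363
  γ=atan2(-0.2163,0.1173)=-1.0741;  ψ=arccos(0.1475)=1.4228;  θ2=γ+ψ≈0.3487
φ3=240.0° → target in arm frame (-0.0377, -0.0160)
  e−x'=0.1877;  (l²−L²−(e−x')²−y'²−z²)/2L = -0.0695
  θ3 = atan2(B,A) + arccos(C/0.2864) = 0.9598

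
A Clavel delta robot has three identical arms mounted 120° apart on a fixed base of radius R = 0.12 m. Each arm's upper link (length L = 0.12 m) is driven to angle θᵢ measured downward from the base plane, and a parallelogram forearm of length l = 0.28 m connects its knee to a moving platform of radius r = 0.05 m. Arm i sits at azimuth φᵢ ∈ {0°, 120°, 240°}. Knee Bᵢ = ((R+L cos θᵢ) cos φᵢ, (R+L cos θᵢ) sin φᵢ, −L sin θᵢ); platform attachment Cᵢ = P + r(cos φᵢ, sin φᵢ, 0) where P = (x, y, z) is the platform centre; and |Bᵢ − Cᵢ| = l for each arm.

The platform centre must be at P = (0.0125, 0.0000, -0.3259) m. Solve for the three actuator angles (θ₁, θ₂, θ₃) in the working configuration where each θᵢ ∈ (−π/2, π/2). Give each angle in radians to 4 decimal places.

arm 1 (φ=0.0°): x'=0.0125, y'=0.0000
  A cos θ + B sin θ = C:  0.0575·cos θ + -0.3259·sin θ = -0.1897
  θ1 = atan2(B,A) + arccos(C/0.3309) = 0.7849
φ2=120.0° → target in arm frame (-0.0062, -0.0108)
  e−x'=0.0762;  (l²−L²−(e−x')²−y'²−z²)/2L = -0.2006
  θ2 = atan2(B,A) + arccos(C/0.3347) = 0.8725
rotate P by −φ3: (-0.0063, 0.0108, -0.3259)
  A cos θ + B sin θ = C:  0.0762·cos θ + -0.3259·sin θ = -0.2006
  √(A²+B²)=0.3347;  θ3 = -1.3410+2.2134 ≈ 0.8725

θ₁ = 0.7849, θ₂ = 0.8725, θ₃ = 0.8725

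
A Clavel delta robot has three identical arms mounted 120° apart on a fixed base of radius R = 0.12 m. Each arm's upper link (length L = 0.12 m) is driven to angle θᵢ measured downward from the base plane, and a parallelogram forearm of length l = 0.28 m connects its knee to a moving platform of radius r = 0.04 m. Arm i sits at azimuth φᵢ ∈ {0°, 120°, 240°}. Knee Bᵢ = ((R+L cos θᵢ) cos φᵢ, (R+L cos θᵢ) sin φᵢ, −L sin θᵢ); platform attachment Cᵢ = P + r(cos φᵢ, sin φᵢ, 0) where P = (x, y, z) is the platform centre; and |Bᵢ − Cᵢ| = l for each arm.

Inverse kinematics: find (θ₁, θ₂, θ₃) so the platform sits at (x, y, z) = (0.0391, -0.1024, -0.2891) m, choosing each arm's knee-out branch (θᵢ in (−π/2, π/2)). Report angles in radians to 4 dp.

arm 1 (φ=0.0°): x'=0.0391, y'=-0.1024
  A=0.0409, B=-0.2891, C=(l²−L²−A²−y'²−z²)/(2L)=-0.1322
  √(A²+B²)=0.2920;  θ1 = -1.4303+2.0408 ≈ 0.6106
rotate P by −φ2: (-0.1082, 0.0173, -0.2891)
  A=0.1882, B=-0.2891, C=(l²−L²−A²−y'²−z²)/(2L)=-0.2305
  γ=atan2(-0.2891,0.1882)=-0.9937;  ψ=arccos(-0.6680)=2.3024;  θ2=γ+ψ≈1.3087
arm 3 (φ=240.0°): x'=0.0691, y'=0.0851
  A cos θ + B sin θ = C:  0.0109·cos θ + -0.2891·sin θ = -0.1122
  γ=atan2(-0.2891,0.0109)=-1.5332;  ψ=arccos(-0.3879)=1.9691;  θ3=γ+ψ≈0.4359

θ₁ = 0.6106, θ₂ = 1.3087, θ₃ = 0.4359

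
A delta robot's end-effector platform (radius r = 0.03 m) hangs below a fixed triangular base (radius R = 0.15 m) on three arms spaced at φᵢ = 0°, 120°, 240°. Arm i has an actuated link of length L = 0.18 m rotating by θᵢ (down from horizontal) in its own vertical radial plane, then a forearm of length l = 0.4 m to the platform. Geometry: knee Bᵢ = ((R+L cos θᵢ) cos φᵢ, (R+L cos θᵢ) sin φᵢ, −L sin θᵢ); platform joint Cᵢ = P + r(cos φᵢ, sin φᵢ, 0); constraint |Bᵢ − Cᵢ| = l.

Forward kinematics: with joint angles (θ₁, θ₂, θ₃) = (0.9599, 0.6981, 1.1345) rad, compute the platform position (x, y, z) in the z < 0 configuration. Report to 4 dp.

φ1=0.0°: virtual centre (0.2232, 0.0000, -0.1474), radius l
O2 = (0.2579·cos120.0°, 0.2579·sin120.0°, -0.1157) = (-0.1289, 0.2233, -0.1157)
φ3=240.0°: virtual centre (-0.0980, -0.1698, -0.1631), radius l
eliminate P² terms by subtracting sphere 1 from 2 and 3
[-0.7044 0.4467 0.0635]·P = 0.0083;  [-0.6426 -0.3396 -0.0314]·P = -0.0065
Cramer: x(z) = 0.0002+0.0143z;  y(z) = 0.0189-0.1195z
into |P−O₁|² = l²: 1.0145z² + 0.2840z + -0.0881 = 0;  Δ = 0.4383;  z = -0.4663 or 0.1863 → z<0 root = -0.4663
x = -0.0065, y = 0.0746

(-0.0065, 0.0746, -0.4663)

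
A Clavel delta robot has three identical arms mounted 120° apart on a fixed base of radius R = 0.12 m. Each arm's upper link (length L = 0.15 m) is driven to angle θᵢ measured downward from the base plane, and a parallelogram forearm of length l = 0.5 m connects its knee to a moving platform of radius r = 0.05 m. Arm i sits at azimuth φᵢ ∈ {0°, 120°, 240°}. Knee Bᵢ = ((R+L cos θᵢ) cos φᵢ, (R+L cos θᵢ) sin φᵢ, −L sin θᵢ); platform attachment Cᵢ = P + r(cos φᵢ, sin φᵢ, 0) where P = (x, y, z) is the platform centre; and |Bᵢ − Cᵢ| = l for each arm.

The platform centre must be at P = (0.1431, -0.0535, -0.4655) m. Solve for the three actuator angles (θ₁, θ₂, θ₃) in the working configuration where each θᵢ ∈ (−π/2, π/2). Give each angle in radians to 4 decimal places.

φ1=0.0° → target in arm frame (0.1431, -0.0535)
  A=-0.0731, B=-0.4655, C=(l²−L²−A²−y'²−z²)/(2L)=0.0087
  θ1 = atan2(B,A) + arccos(C/0.4712) = -0.1742
φ2=120.0° → target in arm frame (-0.1179, -0.0972)
  A=0.1879, B=-0.4655, C=(l²−L²−A²−y'²−z²)/(2L)=-0.1131
  γ=atan2(-0.4655,0.1879)=-1.1872;  ψ=arccos(-0.2253)=1.7981;  θ2=γ+ψ≈0.6109
φ3=240.0° → target in arm frame (-0.0252, 0.1507)
  e−x'=0.0952;  (l²−L²−(e−x')²−y'²−z²)/2L = -0.0699
  √(A²+B²)=0.4751;  θ3 = -1.3690+1.7184 ≈ 0.3493

θ₁ = -0.1742, θ₂ = 0.6109, θ₃ = 0.3493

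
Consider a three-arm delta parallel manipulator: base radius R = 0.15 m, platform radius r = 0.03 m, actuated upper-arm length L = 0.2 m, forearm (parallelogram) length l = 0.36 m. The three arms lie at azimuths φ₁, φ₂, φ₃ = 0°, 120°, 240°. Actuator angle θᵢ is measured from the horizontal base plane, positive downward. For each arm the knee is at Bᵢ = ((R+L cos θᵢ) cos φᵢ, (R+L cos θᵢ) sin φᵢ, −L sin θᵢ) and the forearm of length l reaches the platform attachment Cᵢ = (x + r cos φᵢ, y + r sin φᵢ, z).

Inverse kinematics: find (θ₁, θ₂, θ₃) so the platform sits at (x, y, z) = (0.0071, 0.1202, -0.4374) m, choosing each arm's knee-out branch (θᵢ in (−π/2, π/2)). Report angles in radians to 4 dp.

arm 1 (φ=0.0°): x'=0.0071, y'=0.1202
  e−x'=0.1129;  (l²−L²−(e−x')²−y'²−z²)/2L = -0.3223
  γ=atan2(-0.4374,0.1129)=-1.3182;  ψ=arccos(-0.7134)=2.3652;  θ1=γ+ψ≈1.0470
rotate P by −φ2: (0.1005, -0.0662, -0.4374)
  e−x'=0.0195;  (l²−L²−(e−x')²−y'²−z²)/2L = -0.2662
  γ=atan2(-0.4374,0.0195)=-1.5263;  ψ=arccos(-0.6080)=2.2244;  θ2=γ+ψ≈0.6980
φ3=240.0° → target in arm frame (-0.1076, -0.0540)
  e−x'=0.2276;  (l²−L²−(e−x')²−y'²−z²)/2L = -0.3911
  γ=atan2(-0.4374,0.2276)=-1.0909;  ψ=arccos(-0.7932)=2.4869;  θ3=γ+ψ≈1.3960

θ₁ = 1.0470, θ₂ = 0.6980, θ₃ = 1.3960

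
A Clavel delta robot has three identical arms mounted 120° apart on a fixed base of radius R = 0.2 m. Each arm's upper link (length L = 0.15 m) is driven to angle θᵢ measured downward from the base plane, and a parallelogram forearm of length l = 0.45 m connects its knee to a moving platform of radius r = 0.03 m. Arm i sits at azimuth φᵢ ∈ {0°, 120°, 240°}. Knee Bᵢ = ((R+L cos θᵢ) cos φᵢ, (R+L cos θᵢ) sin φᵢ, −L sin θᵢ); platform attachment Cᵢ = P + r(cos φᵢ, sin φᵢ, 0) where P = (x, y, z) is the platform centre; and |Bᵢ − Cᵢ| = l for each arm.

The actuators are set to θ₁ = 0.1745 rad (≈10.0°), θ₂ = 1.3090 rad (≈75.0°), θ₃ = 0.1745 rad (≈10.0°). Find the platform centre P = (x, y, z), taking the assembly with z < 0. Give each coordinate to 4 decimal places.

(0.0869, -0.1505, -0.3818)

arm 1 at φ=0.0°: e+L cos θ1 = 0.3177;  O1 = (0.3177, 0.0000, -0.0260)
O2 = (0.2088·cos120.0°, 0.2088·sin120.0°, -0.1449) = (-0.1044, 0.1808, -0.1449)
O3 = (0.3177·cos240.0°, 0.3177·sin240.0°, -0.0260) = (-0.1589, -0.2752, -0.0260)
eliminate P² terms by subtracting sphere 1 from 2 and 3
linear system: -0.8443x+0.3617y = -0.0370−-0.2377z; -0.9532x+-0.5503y = 0.0000−0.0000z
Cramer: x(z) = 0.0252-0.1616z;  y(z) = -0.0436+0.2799z
quadratic in z: (1.1045)z²+(0.1222)z+(-0.1143)=0, √Δ=0.7212 → z ∈ {-0.3818, 0.2711}; z = -0.3818 (taking z<0)
x = 0.0869, y = -0.1505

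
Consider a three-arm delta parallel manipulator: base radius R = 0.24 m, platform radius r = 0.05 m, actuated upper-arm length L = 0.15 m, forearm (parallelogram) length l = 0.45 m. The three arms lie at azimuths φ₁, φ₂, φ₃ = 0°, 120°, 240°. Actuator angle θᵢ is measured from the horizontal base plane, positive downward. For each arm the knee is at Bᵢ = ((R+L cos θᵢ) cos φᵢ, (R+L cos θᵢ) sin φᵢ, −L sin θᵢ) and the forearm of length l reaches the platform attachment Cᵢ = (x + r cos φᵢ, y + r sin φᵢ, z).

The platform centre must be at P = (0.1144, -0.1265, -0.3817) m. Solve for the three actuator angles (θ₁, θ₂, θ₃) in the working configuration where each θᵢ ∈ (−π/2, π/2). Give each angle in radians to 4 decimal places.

rotate P by −φ1: (0.1144, -0.1265, -0.3817)
  A cos θ + B sin θ = C:  0.0756·cos θ + -0.3817·sin θ = 0.0420
  θ1 = atan2(B,A) + arccos(C/0.3891) = 0.0875
φ2=120.0° → target in arm frame (-0.1668, -0.0358)
  e−x'=0.3568;  (l²−L²−(e−x')²−y'²−z²)/2L = -0.3142
  θ2 = atan2(B,A) + arccos(C/0.5225) = 1.3968
arm 3 (φ=240.0°): x'=0.0524, y'=0.1623
  A=0.1376, B=-0.3817, C=(l²−L²−A²−y'²−z²)/(2L)=-0.0366
  θ3 = atan2(B,A) + arccos(C/0.4058) = 0.4365

θ₁ = 0.0875, θ₂ = 1.3968, θ₃ = 0.4365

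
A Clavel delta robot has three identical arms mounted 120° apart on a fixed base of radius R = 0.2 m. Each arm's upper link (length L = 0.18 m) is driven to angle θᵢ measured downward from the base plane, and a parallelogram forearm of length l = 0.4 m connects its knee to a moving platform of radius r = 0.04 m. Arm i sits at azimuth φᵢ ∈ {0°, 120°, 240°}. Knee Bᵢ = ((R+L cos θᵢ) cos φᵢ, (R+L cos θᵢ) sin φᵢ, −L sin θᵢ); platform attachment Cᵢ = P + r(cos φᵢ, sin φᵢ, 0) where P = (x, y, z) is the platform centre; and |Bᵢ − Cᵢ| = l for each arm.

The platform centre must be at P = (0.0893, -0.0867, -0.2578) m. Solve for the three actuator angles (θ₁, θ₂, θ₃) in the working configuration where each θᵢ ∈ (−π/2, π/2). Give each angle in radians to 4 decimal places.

rotate P by −φ1: (0.0893, -0.0867, -0.2578)
  A cos θ + B sin θ = C:  0.0707·cos θ + -0.2578·sin θ = 0.1351
  θ1 = atan2(B,A) + arccos(C/0.2673) = -0.2620
rotate P by −φ2: (-0.1197, -0.0340, -0.2578)
  A=0.2797, B=-0.2578, C=(l²−L²−A²−y'²−z²)/(2L)=-0.0507
  γ=atan2(-0.2578,0.2797)=-0.7446;  ψ=arccos(-0.1334)=1.7046;  θ2=γ+ψ≈0.9600
arm 3 (φ=240.0°): x'=0.0304, y'=0.1207
  A cos θ + B sin θ = C:  0.1296·cos θ + -0.2578·sin θ = 0.0827
  γ=atan2(-0.2578,0.1296)=-1.1051;  ψ=arccos(0.2868)=1.2799;  θ3=γ+ψ≈0.1749

θ₁ = -0.2620, θ₂ = 0.9600, θ₃ = 0.1749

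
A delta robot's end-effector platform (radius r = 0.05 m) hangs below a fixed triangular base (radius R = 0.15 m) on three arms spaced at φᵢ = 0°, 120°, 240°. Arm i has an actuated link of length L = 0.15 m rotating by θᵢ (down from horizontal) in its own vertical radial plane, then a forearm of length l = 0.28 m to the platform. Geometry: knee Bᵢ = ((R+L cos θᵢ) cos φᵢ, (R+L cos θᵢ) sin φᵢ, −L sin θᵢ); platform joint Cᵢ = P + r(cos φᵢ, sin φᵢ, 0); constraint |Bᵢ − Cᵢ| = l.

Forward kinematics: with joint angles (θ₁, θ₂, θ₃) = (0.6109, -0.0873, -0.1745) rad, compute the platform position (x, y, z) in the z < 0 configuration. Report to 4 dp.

(-0.0511, -0.0040, -0.1437)

O1 = (0.2229·cos0.0°, 0.2229·sin0.0°, -0.0860) = (0.2229, 0.0000, -0.0860)
arm 2 at φ=120.0°: ρ2 = 0.2494;  O2 = (-0.1247, 0.2160, 0.0131)
φ3=240.0°: virtual centre (-0.1239, -0.2145, 0.0260), radius l
subtract pairs → two planes through P
[-0.6952 0.4320 0.1982]·P = 0.0053;  [-0.6935 -0.4291 0.2242]·P = 0.0050
det = 0.5979;  x = -0.0074+0.3043z,  y = 0.0004+0.0307z
sphere 1 gives Az²+Bz+C=0 with A=1.0935, B=0.0320, C=-0.0180;  B²−4AC=0.0796;  roots -0.1437, 0.1144;  negative root z = -0.1437
x = -0.0511, y = -0.0040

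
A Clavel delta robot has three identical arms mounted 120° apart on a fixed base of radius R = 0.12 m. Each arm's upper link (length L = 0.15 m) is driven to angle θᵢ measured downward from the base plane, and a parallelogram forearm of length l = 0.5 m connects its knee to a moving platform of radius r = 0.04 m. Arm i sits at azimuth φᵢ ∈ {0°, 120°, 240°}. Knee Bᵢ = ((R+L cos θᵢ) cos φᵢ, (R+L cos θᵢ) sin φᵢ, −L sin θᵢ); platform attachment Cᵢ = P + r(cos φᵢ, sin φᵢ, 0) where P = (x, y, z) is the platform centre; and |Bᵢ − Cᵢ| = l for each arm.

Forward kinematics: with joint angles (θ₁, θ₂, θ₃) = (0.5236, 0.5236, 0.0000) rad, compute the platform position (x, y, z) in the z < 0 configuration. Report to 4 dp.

φ1=0.0°: virtual centre (0.2099, 0.0000, -0.0750), radius l
centre 2 = (0.2099·cos120.0°, 0.2099·sin120.0°, -0.0750) = (-0.1050, 0.1818, -0.0750)
centre 3 = (0.2300·cos240.0°, 0.2300·sin240.0°, 0.0000) = (-0.1150, -0.1992, 0.0000)
|centre ₂|²−|centre ₁|² = 0.0000;  |centre ₃|²−|centre ₁|² = 0.0032
[-0.6297 0.3636 0.0000]·P = 0.0000;  [-0.6498 -0.3984 0.1500]·P = 0.0032
det = 0.4871;  x = -0.0024+0.1120z,  y = -0.0042+0.1939z
sphere 1 gives Az²+Bz+C=0 with A=1.0501, B=0.1009, C=-0.1993;  B²−4AC=0.8473;  roots -0.4863, 0.3902;  negative root z = -0.4863
x = -0.0568, y = -0.0985

(-0.0568, -0.0985, -0.4863)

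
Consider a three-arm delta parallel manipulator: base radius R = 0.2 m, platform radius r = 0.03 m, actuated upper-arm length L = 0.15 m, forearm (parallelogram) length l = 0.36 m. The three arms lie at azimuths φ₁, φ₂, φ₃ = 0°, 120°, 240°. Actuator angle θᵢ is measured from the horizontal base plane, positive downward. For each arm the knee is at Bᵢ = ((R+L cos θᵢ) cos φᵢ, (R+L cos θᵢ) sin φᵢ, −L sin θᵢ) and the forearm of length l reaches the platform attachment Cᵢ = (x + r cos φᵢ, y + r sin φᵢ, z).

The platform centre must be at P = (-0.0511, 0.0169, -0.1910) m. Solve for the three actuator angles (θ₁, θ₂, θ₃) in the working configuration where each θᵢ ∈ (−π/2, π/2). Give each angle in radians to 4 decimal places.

rotate P by −φ1: (-0.0511, 0.0169, -0.1910)
  A=0.2211, B=-0.1910, C=(l²−L²−A²−y'²−z²)/(2L)=0.0715
  √(A²+B²)=0.2922;  θ1 = -0.7125+1.3236 ≈ 0.6111
rotate P by −φ2: (0.0402, 0.0358, -0.1910)
  e−x'=0.1298;  (l²−L²−(e−x')²−y'²−z²)/2L = 0.1750
  √(A²+B²)=0.2309;  θ2 = -0.9739+0.7112 ≈ -0.2626
arm 3 (φ=240.0°): x'=0.0109, y'=-0.0527
  A cos θ + B sin θ = C:  0.1591·cos θ + -0.1910·sin θ = 0.1418
  γ=atan2(-0.1910,0.1591)=-0.8763;  ψ=arccos(0.5704)=0.9639;  θ3=γ+ψ≈0.0875

θ₁ = 0.6111, θ₂ = -0.2626, θ₃ = 0.0875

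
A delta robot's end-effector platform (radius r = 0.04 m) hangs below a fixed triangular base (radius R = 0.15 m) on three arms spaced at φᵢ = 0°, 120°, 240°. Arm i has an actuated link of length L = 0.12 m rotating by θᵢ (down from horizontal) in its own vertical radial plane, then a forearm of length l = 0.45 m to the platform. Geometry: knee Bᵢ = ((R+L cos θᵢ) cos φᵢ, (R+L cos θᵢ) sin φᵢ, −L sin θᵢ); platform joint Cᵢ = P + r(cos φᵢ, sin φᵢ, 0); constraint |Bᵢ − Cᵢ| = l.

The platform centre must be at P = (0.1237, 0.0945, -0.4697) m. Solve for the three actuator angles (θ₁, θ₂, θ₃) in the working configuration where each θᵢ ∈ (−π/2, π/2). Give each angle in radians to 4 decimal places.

φ1=0.0° → target in arm frame (0.1237, 0.0945)
  A=-0.0137, B=-0.4697, C=(l²−L²−A²−y'²−z²)/(2L)=-0.1735
  γ=atan2(-0.4697,-0.0137)=-1.6000;  ψ=arccos(-0.3692)=1.9489;  θ1=γ+ψ≈0.3490
arm 2 (φ=120.0°): x'=0.0200, y'=-0.1544
  A=0.0900, B=-0.4697, C=(l²−L²−A²−y'²−z²)/(2L)=-0.2686
  θ2 = atan2(B,A) + arccos(C/0.4782) = 0.7856
φ3=240.0° → target in arm frame (-0.1437, 0.0599)
  A cos θ + B sin θ = C:  0.2537·cos θ + -0.4697·sin θ = -0.4186
  γ=atan2(-0.4697,0.2537)=-1.0756;  ψ=arccos(-0.7841)=2.4721;  θ3=γ+ψ≈1.3965

θ₁ = 0.3490, θ₂ = 0.7856, θ₃ = 1.3965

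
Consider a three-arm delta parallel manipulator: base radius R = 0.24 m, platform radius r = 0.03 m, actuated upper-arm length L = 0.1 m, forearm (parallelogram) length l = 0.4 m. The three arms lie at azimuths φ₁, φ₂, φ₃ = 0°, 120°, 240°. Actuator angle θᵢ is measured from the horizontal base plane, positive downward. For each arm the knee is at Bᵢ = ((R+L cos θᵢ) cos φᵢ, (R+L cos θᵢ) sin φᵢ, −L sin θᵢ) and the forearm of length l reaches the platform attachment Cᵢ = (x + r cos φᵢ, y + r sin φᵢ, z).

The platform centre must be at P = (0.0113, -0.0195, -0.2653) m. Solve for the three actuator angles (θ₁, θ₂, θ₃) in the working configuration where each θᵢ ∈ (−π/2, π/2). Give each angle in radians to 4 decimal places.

φ1=0.0° → target in arm frame (0.0113, -0.0195)
  A=0.1987, B=-0.2653, C=(l²−L²−A²−y'²−z²)/(2L)=0.1988
  γ=atan2(-0.2653,0.1987)=-0.9280;  ψ=arccos(0.5997)=0.9277;  θ1=γ+ψ≈-0.0003
arm 2 (φ=120.0°): x'=-0.0225, y'=0.0000
  e−x'=0.2325;  (l²−L²−(e−x')²−y'²−z²)/2L = 0.1277
  θ2 = atan2(B,A) + arccos(C/0.3528) = 0.3493
rotate P by −φ3: (0.0112, 0.0195, -0.2653)
  A cos θ + B sin θ = C:  0.1988·cos θ + -0.2653·sin θ = 0.1986
  γ=atan2(-0.2653,0.1988)=-0.9278;  ψ=arccos(0.5992)=0.9283;  θ3=γ+ψ≈0.0005

θ₁ = -0.0003, θ₂ = 0.3493, θ₃ = 0.0005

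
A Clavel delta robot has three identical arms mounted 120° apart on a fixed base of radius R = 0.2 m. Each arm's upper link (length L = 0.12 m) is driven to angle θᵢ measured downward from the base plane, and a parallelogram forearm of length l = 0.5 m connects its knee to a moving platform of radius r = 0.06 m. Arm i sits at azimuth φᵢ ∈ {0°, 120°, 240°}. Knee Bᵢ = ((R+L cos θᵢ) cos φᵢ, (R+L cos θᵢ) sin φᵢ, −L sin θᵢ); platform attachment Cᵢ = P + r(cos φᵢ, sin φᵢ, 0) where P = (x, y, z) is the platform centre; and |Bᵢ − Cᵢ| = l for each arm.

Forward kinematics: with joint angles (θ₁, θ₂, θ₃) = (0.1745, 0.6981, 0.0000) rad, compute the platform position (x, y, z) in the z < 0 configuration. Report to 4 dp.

(0.0286, -0.0926, -0.4553)

S1 = (0.2582·cos0.0°, 0.2582·sin0.0°, -0.0208) = (0.2582, 0.0000, -0.0208)
φ2=120.0°: virtual centre (-0.1160, 0.2009, -0.0771), radius l
φ3=240.0°: virtual centre (-0.1300, -0.2252, 0.0000), radius l
subtract pairs → two planes through P
plane₁₂: -0.7483x+0.4017y+-0.1126z = -0.0073
det = 0.6488;  x = 0.0048+-0.0523z,  y = -0.0094+0.1828z
into |P−S₁|² = l²: 1.0361z² + 0.0648z + -0.1853 = 0;  Δ = 0.7721;  z = -0.4553 or 0.3928 → z<0 root = -0.4553
x = 0.0286, y = -0.0926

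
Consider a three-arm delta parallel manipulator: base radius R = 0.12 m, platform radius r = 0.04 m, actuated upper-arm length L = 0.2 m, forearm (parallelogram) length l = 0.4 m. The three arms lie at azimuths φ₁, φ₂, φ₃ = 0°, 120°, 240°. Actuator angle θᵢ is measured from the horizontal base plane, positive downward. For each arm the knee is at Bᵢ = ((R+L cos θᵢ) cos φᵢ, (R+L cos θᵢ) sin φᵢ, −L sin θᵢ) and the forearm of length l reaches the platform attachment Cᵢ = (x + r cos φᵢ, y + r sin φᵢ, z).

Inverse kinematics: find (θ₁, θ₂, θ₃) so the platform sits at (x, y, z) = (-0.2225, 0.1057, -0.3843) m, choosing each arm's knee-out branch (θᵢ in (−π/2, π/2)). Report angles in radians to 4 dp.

rotate P by −φ1: (-0.2225, 0.1057, -0.3843)
  A=0.3025, B=-0.3843, C=(l²−L²−A²−y'²−z²)/(2L)=-0.3259
  √(A²+B²)=0.4891;  θ1 = -0.9039+2.3002 ≈ 1.3962
rotate P by −φ2: (0.2028, 0.1398, -0.3843)
  e−x'=-0.1228;  (l²−L²−(e−x')²−y'²−z²)/2L = -0.1558
  θ2 = atan2(B,A) + arccos(C/0.4034) = 0.0872
rotate P by −φ3: (0.0197, -0.2455, -0.3843)
  A cos θ + B sin θ = C:  0.0603·cos θ + -0.3843·sin θ = -0.2290
  √(A²+B²)=0.3890;  θ3 = -1.4152+2.2003 ≈ 0.7851

θ₁ = 1.3962, θ₂ = 0.0872, θ₃ = 0.7851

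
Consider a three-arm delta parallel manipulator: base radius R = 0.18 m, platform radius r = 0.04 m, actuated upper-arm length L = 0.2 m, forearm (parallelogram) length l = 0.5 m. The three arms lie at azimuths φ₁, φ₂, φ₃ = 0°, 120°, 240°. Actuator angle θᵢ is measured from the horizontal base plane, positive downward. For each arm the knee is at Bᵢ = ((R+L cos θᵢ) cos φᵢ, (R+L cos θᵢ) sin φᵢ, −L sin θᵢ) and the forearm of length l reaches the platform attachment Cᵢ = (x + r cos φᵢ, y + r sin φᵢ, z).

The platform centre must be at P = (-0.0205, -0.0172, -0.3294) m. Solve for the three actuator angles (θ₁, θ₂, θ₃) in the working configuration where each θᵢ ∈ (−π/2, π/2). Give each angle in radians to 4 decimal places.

arm 1 (φ=0.0°): x'=-0.0205, y'=-0.0172
  e−x'=0.1605;  (l²−L²−(e−x')²−y'²−z²)/2L = 0.1886
  √(A²+B²)=0.3664;  θ1 = -1.1174+1.0301 ≈ -0.0873
rotate P by −φ2: (-0.0046, 0.0264, -0.3294)
  A cos θ + B sin θ = C:  0.1446·cos θ + -0.3294·sin θ = 0.1997
  √(A²+B²)=0.3598;  θ2 = -1.1570+0.9823 ≈ -0.1747
rotate P by −φ3: (0.0251, -0.0092, -0.3294)
  e−x'=0.1149;  (l²−L²−(e−x')²−y'²−z²)/2L = 0.2206
  γ=atan2(-0.3294,0.1149)=-1.2353;  ψ=arccos(0.6322)=0.8864;  θ3=γ+ψ≈-0.3489

θ₁ = -0.0873, θ₂ = -0.1747, θ₃ = -0.3489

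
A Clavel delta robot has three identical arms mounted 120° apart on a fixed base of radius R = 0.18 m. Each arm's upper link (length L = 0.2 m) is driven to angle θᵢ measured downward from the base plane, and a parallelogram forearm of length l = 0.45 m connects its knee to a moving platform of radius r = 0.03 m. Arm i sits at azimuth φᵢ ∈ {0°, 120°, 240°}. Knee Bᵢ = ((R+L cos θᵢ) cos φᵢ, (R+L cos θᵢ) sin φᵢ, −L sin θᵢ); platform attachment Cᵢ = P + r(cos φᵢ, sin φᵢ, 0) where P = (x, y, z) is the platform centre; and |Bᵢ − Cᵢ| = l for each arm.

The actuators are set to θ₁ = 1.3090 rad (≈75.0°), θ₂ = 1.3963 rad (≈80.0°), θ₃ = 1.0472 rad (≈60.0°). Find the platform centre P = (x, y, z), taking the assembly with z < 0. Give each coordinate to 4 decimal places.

S1 = (0.2018·cos0.0°, 0.2018·sin0.0°, -0.1932) = (0.2018, 0.0000, -0.1932)
arm 2 at φ=120.0°: (R−r)+L cos θ2 = 0.1847;  S2 = (-0.0924, 0.1600, -0.1970)
arm 3 at φ=240.0°: (R−r)+L cos θ3 = 0.2500;  S3 = (-0.1250, -0.2165, -0.1732)
|S₂|²−|S₁|² = -0.0051;  |S₃|²−|S₁|² = 0.0145
plane₁₂: -0.5882x+0.3199y+-0.0076z = -0.0051
det = 0.4638;  x = -0.0052+0.0205z,  y = -0.0256+0.0613z
into |P−S₁|² = l²: 1.0042z² + 0.3747z + -0.1217 = 0;  Δ = 0.6292;  z = -0.5816 or 0.2084 → z<0 root = -0.5816
x = -0.0171, y = -0.0612

(-0.0171, -0.0612, -0.5816)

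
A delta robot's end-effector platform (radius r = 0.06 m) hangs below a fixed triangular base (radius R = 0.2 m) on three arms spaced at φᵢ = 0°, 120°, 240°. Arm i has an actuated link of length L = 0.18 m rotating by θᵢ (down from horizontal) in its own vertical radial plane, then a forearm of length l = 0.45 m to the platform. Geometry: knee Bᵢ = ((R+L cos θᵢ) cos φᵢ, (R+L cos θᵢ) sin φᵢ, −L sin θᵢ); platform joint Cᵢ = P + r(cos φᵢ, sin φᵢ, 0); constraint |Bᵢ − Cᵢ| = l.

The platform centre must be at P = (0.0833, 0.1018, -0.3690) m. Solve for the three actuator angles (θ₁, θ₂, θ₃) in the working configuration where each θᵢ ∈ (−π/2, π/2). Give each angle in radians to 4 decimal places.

arm 1 (φ=0.0°): x'=0.0833, y'=0.1018
  e−x'=0.0567;  (l²−L²−(e−x')²−y'²−z²)/2L = 0.0566
  γ=atan2(-0.3690,0.0567)=-1.4183;  ψ=arccos(0.1515)=1.4187;  θ1=γ+ψ≈0.0004
rotate P by −φ2: (0.0465, -0.1230, -0.3690)
  A=0.0935, B=-0.3690, C=(l²−L²−A²−y'²−z²)/(2L)=0.0279
  γ=atan2(-0.3690,0.0935)=-1.3227;  ψ=arccos(0.0734)=1.4973;  θ2=γ+ψ≈0.1747
φ3=240.0° → target in arm frame (-0.1298, 0.0212)
  e−x'=0.2698;  (l²−L²−(e−x')²−y'²−z²)/2L = -0.1092
  √(A²+B²)=0.4571;  θ3 = -0.9394+1.8120 ≈ 0.8726

θ₁ = 0.0004, θ₂ = 0.1747, θ₃ = 0.8726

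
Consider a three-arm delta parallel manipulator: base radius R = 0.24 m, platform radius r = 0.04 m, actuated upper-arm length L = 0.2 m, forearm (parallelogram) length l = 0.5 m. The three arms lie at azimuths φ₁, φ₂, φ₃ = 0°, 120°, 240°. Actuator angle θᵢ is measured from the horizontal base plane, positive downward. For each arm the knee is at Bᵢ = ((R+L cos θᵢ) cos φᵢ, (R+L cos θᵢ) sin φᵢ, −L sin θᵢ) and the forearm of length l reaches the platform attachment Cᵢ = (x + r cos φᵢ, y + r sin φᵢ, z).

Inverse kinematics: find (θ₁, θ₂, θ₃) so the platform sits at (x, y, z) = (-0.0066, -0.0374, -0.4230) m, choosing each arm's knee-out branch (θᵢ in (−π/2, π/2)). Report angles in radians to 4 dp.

arm 1 (φ=0.0°): x'=-0.0066, y'=-0.0374
  A cos θ + B sin θ = C:  0.2066·cos θ + -0.4230·sin θ = -0.0325
  √(A²+B²)=0.4708;  θ1 = -1.1165+1.6399 ≈ 0.5235
arm 2 (φ=120.0°): x'=-0.0291, y'=0.0244
  A cos θ + B sin θ = C:  0.2291·cos θ + -0.4230·sin θ = -0.0550
  γ=atan2(-0.4230,0.2291)=-1.0744;  ψ=arccos(-0.1144)=1.6854;  θ2=γ+ψ≈0.6110
φ3=240.0° → target in arm frame (0.0357, 0.0130)
  A=0.1643, B=-0.4230, C=(l²−L²−A²−y'²−z²)/(2L)=0.0098
  θ3 = atan2(B,A) + arccos(C/0.4538) = 0.3490

θ₁ = 0.5235, θ₂ = 0.6110, θ₃ = 0.3490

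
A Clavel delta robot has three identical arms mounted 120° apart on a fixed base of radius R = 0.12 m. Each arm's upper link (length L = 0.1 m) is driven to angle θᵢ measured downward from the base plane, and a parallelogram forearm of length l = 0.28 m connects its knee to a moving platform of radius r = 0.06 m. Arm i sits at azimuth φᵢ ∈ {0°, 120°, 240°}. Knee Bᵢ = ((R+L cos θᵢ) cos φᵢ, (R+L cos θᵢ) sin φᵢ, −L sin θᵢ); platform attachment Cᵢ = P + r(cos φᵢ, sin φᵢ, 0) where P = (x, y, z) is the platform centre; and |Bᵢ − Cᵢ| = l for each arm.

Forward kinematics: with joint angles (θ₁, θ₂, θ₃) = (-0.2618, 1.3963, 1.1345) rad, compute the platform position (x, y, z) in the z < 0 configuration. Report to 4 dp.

S1 = (0.1566·cos0.0°, 0.1566·sin0.0°, 0.0259) = (0.1566, 0.0000, 0.0259)
S2 = (0.0774·cos120.0°, 0.0774·sin120.0°, -0.0985) = (-0.0387, 0.0670, -0.0985)
arm 3 at φ=240.0°: ρ3 = 0.1023;  S3 = (-0.0511, -0.0886, -0.0906)
eliminate P² terms by subtracting sphere 1 from 2 and 3
plane₁₂: -0.3905x+0.1340y+-0.2487z = -0.0095
det = 0.1248;  x = 0.0205+-0.6030z,  y = -0.0112+0.0987z
quadratic in z: (1.3734)z²+(0.1102)z+(-0.0591)=0, √Δ=0.5802 → z ∈ {-0.2514, 0.1711}; z = -0.2514 (taking z<0)
x = 0.1721, y = -0.0361

(0.1721, -0.0361, -0.2514)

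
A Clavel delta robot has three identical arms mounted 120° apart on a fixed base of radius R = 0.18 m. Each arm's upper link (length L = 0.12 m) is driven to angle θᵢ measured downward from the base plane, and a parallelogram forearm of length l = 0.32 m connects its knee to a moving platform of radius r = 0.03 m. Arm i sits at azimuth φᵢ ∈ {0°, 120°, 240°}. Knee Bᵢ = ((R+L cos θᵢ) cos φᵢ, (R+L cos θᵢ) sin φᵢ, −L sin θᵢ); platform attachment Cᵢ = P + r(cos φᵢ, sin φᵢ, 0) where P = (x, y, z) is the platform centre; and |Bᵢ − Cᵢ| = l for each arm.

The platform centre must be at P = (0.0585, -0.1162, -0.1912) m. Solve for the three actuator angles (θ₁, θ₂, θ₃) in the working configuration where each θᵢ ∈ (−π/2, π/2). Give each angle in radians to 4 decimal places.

rotate P by −φ1: (0.0585, -0.1162, -0.1912)
  e−x'=0.0915;  (l²−L²−(e−x')²−y'²−z²)/2L = 0.1232
  √(A²+B²)=0.2120;  θ1 = -1.1245+0.9506 ≈ -0.1739
rotate P by −φ2: (-0.1299, 0.0074, -0.1912)
  e−x'=0.2799;  (l²−L²−(e−x')²−y'²−z²)/2L = -0.1123
  θ2 = atan2(B,A) + arccos(C/0.3390) = 1.3091
arm 3 (φ=240.0°): x'=0.0714, y'=0.1088
  A=0.0786, B=-0.1912, C=(l²−L²−A²−y'²−z²)/(2L)=0.1393
  √(A²+B²)=0.2067;  θ3 = -1.1807+0.8314 ≈ -0.3493

θ₁ = -0.1739, θ₂ = 1.3091, θ₃ = -0.3493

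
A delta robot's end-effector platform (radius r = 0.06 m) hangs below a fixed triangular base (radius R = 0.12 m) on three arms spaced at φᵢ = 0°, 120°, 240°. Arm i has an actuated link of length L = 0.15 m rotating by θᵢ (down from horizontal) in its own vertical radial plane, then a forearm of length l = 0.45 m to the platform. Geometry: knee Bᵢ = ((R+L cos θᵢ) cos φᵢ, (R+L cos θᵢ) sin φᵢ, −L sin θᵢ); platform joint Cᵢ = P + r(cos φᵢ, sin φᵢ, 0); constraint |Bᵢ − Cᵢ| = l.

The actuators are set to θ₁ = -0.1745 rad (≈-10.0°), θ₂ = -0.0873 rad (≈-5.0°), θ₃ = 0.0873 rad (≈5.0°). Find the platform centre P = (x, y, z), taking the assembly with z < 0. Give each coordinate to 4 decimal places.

(0.0320, 0.0279, -0.3873)

O1 = (0.2077·cos0.0°, 0.2077·sin0.0°, 0.0260) = (0.2077, 0.0000, 0.0260)
arm 2 at φ=120.0°: (R−r)+L cos θ2 = 0.2094;  O2 = (-0.1047, 0.1814, 0.0131)
O3 = (0.2094·cos240.0°, 0.2094·sin240.0°, -0.0131) = (-0.1047, -0.1814, -0.0131)
subtract pairs → two planes through P
[-0.6249 0.3627 -0.0259]·P = 0.0002;  [-0.6249 -0.3627 -0.0782]·P = 0.0002
Cramer: x(z) = -0.0003-0.0834z;  y(z) = 0.0000-0.0721z
into |P−O₁|² = l²: 1.0121z² + -0.0174z + -0.1585 = 0;  Δ = 0.6422;  z = -0.3873 or 0.4045 → z<0 root = -0.3873
x = 0.0320, y = 0.0279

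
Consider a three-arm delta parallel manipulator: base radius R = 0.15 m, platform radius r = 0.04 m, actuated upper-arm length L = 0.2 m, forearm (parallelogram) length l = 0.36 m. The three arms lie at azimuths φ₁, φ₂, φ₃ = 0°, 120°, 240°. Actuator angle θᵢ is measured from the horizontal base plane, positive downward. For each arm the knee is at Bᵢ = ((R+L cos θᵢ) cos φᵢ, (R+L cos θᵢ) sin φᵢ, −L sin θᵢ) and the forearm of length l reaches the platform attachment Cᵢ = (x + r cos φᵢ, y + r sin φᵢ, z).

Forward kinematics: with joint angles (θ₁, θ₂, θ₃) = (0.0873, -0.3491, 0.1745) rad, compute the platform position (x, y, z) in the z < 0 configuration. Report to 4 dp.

O1 = (0.3092·cos0.0°, 0.3092·sin0.0°, -0.0174) = (0.3092, 0.0000, -0.0174)
φ2=120.0°: virtual centre (-0.1490, 0.2580, 0.0684), radius l
arm 3 at φ=240.0°: e+L cos θ3 = 0.3070;  O3 = (-0.1535, -0.2658, -0.0347)
eliminate P² terms by subtracting sphere 1 from 2 and 3
linear system: -0.9164x+0.5160y = -0.0025−0.1717z; -0.9254x+-0.5317y = -0.0005−-0.0346z
det = 0.9648;  x = 0.0016+0.0761z,  y = -0.0019+-0.1975z
sphere 1 gives Az²+Bz+C=0 with A=1.0448, B=-0.0112, C=-0.0347;  B²−4AC=0.1450;  roots -0.1769, 0.1876;  negative root z = -0.1769
x = -0.0118, y = 0.0330

(-0.0118, 0.0330, -0.1769)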